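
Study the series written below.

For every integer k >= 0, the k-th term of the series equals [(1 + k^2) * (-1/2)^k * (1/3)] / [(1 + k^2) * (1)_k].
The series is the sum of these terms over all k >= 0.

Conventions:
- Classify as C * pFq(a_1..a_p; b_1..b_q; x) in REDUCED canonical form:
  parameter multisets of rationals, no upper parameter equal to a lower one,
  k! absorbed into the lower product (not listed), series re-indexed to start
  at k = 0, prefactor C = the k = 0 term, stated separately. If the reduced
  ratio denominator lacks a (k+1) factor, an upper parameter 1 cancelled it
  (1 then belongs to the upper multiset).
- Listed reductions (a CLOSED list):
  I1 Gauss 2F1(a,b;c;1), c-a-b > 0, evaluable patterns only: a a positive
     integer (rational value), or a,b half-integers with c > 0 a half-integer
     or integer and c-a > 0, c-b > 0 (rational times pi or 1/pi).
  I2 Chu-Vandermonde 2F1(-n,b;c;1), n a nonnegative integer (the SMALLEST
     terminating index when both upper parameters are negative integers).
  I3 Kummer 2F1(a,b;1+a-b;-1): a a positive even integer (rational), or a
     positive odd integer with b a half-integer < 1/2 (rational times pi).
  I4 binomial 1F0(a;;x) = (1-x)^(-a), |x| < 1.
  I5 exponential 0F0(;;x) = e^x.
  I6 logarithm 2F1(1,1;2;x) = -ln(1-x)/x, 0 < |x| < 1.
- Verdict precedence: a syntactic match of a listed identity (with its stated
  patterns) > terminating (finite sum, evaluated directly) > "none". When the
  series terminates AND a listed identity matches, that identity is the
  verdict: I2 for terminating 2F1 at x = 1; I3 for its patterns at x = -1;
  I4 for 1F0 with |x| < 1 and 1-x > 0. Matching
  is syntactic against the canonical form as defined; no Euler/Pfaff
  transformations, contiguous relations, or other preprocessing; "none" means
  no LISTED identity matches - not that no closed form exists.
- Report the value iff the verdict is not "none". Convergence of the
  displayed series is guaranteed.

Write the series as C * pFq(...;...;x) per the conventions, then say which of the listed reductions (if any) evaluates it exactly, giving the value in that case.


x = -1/2 here; the reduced form reads 0F0, upper {-}, lower {-}, C = 1/3. Verdict at x = -1/2: the I5 exponential reduction matches (the 0F0 exponential series at x = -1/2). Value: (1/3) * e^(-1/2).

Structural cue: t_0 being 1/3, (1)_k (C = 1/3, x = -1/2) is k! itself.
Ratio: r(k) = (-1/2) * 1 / [(k+1)] - rational in k. x = (-1/2); t_0 = 1/3; negate the roots.


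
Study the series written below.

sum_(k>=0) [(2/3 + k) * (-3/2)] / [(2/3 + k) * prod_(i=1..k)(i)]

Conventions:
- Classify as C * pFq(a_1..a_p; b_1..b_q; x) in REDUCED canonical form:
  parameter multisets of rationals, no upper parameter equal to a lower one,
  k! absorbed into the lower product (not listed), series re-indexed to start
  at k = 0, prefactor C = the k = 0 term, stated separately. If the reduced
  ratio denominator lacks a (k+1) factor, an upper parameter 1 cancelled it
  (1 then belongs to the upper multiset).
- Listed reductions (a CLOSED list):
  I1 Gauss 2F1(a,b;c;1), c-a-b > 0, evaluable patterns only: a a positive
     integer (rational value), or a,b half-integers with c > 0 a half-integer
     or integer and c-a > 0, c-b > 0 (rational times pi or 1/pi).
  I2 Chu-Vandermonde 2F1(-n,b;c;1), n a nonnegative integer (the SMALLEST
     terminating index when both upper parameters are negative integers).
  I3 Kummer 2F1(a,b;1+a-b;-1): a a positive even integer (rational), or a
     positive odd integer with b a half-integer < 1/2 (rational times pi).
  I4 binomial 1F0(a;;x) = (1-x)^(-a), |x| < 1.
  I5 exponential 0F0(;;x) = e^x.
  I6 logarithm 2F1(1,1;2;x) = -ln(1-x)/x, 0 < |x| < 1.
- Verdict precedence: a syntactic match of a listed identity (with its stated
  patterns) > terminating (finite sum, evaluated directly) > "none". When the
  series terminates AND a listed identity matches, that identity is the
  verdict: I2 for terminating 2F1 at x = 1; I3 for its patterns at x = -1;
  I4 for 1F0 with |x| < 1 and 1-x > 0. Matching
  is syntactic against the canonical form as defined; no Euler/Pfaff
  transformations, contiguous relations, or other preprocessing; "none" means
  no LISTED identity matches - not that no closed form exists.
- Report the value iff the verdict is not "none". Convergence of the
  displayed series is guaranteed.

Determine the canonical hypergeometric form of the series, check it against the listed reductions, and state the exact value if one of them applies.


Reduced: x = 1, 0F0, upper = {-}, lower = {-}, C = -3/2. Verdict at x = 1: the exponential series (I5) matches (the 0F0 exponential series at x = 1). Value: (-3/2) * e^(1).

Structural cue: with t_0 = -3/2, the factor k + 2/3 cancels (top and bottom), leaving C = -3/2.
Term ratio: r(k) = 1 * 1 / [(k+1)] - poly over poly, x = 1 from leading terms; C = -3/2 at k = 0.


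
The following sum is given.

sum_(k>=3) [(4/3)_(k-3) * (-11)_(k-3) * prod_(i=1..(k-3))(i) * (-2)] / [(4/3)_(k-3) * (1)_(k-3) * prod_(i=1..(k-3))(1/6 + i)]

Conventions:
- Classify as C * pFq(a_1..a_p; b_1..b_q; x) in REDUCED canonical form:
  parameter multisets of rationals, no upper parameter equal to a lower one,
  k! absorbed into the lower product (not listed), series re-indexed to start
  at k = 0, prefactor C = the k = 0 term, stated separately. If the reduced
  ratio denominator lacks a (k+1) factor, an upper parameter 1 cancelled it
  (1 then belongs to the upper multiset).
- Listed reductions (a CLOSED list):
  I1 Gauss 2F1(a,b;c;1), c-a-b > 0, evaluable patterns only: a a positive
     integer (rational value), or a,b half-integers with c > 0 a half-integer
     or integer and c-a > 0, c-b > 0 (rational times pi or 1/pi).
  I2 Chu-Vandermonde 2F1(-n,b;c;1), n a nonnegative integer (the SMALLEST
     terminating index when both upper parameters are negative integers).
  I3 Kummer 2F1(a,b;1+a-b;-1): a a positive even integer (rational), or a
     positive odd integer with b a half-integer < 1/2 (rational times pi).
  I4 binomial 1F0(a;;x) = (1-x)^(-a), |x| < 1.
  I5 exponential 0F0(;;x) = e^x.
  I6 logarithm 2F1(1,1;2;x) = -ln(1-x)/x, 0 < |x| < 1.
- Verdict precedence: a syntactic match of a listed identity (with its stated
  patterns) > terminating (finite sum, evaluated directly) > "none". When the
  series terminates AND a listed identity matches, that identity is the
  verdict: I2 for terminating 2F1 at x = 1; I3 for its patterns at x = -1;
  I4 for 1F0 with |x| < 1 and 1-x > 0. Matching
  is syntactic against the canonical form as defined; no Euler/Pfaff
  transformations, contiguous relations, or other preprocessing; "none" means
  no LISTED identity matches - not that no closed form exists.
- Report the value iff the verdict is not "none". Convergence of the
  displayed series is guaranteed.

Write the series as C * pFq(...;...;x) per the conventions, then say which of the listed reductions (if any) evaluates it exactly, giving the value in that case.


Reduced: x = 1, 2F1, upper = {-11, 1}, lower = {7/6}, C = -2. Verdict at x = 1: the Chu-Vandermonde identity I2 matches (terminating 2F1 at x = 1 with n = 11, b = 1, c = 7/6). Value: -2/67.

Structural cue: t_0 being -2, the running product (C = -2, x = 1) telescopes to a rising factorial.
Ratio: r(k) = 1 * (k-11) (k+1) / [(k+7/6) (k+1)] - rational; roots negated = parameters, x = 1, C = -2.


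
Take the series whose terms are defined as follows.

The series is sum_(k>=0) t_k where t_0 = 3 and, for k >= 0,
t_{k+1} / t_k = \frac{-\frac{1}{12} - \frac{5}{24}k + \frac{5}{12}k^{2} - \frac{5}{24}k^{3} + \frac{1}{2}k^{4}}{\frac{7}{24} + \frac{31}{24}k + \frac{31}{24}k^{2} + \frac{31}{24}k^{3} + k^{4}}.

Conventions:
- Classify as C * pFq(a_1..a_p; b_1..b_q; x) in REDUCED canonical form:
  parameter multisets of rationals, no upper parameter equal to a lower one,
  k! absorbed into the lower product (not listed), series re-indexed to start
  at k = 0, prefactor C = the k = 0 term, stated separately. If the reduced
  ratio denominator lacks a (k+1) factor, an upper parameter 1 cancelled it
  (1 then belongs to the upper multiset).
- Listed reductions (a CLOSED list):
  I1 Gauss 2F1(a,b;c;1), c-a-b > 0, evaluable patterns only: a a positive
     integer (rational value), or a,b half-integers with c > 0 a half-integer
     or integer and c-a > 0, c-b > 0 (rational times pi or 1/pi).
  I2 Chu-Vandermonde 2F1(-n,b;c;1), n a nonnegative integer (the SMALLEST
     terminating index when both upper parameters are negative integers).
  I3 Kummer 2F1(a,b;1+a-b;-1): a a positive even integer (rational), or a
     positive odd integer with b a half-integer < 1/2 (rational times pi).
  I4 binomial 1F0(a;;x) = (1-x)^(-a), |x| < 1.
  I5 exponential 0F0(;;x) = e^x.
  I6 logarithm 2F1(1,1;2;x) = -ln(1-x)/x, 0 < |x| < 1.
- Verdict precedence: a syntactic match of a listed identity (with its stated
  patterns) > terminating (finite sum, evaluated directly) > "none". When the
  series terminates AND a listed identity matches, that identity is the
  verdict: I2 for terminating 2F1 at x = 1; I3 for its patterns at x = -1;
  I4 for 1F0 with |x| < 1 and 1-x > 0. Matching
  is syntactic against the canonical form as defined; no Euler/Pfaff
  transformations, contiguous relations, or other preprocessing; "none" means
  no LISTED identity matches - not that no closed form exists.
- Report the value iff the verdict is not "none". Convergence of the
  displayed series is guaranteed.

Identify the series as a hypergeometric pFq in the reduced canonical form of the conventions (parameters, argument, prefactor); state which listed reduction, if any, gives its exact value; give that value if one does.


With C = 3: the canonical form is 2F1(-\frac{2}{3}, \frac{1}{4}; \frac{7}{24}; \frac{1}{2}). Verdict: none. Every listed pattern misses the 2F1 form at \frac{1}{2}, upper {-\frac{2}{3}, \frac{1}{4}}.

The tell: t_0 being 3, cancel k^2 + 1 from the displayed ratio first; then C = 3.
Step ratio: r(k) = \frac{1}{2} * (k-\frac{2}{3}) (k+\frac{1}{4}) / [(k+\frac{7}{24}) (k+1)] - rational in k, leading ratio \frac{1}{2}; with t_0 = 3, classification follows.


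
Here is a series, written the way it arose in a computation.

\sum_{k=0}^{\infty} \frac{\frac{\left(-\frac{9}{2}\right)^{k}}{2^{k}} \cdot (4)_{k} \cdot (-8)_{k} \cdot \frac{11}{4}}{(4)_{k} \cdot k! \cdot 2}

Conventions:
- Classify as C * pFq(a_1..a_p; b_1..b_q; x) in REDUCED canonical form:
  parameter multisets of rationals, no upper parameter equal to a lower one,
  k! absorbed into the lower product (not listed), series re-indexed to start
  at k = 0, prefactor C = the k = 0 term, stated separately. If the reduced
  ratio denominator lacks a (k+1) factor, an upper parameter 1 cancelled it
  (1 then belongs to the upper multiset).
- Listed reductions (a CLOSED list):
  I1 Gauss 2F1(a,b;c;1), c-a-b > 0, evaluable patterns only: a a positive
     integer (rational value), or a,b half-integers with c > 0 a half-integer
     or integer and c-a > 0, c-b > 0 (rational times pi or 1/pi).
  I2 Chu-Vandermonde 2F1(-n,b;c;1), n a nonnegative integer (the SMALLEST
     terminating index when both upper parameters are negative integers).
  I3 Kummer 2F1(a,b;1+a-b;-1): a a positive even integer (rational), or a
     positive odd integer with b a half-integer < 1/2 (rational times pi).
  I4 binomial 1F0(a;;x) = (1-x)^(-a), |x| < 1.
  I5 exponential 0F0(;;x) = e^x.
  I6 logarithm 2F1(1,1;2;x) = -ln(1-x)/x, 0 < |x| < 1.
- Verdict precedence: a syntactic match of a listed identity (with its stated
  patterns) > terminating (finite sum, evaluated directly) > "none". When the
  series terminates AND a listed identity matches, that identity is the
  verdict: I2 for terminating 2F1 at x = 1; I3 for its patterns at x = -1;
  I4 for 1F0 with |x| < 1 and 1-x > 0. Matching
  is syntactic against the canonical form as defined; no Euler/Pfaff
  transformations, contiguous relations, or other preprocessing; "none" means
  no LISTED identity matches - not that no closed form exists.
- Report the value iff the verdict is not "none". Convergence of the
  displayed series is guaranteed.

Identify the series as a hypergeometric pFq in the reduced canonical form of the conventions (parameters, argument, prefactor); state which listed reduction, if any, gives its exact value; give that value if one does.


The tell: with t_0 = \frac{11}{8}, the constant factors (C = 11/8) combine into one prefactor.
Step ratio: r(k) = -\frac{9}{4} * (k-8) / [(k+1)] - rational; roots negated = parameters, x = -\frac{9}{4}, C = \frac{11}{8}.

This is \frac{11}{8} * 1F0(-8; -; -\frac{9}{4}) in reduced canonical form. Verdict: terminating at k = 8: the factor (-8)_k kills every later term; summing the 9 survivors is exact. Hence: \frac{8973037931}{524288}.


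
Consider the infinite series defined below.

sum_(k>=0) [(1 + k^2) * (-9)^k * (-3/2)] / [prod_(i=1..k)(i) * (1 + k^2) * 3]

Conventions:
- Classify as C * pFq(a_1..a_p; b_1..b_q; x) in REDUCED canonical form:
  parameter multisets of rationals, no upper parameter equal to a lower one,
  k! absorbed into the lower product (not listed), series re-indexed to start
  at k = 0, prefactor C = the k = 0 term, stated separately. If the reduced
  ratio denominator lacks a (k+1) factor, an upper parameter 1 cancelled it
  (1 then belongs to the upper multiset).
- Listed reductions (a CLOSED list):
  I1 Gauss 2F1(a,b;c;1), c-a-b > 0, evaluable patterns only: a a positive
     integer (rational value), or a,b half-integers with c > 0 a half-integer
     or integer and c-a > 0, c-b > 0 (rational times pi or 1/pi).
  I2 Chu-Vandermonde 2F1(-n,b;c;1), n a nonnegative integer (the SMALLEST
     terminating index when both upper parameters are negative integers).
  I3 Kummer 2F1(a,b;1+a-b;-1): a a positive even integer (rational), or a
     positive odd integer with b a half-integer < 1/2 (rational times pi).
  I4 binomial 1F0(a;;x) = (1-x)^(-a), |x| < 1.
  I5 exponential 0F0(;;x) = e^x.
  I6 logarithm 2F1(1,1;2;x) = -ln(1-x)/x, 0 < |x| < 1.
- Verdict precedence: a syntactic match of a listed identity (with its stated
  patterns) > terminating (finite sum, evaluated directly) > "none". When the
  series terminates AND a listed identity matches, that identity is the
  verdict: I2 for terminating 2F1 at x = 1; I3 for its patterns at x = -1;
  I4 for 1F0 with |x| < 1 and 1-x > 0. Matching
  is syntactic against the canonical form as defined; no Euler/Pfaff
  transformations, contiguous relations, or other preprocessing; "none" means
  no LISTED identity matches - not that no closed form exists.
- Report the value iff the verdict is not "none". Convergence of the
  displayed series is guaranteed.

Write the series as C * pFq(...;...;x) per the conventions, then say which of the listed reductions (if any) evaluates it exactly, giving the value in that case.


Key step: t_0 being -1/2, striking the common factor k^2 + 1 reduces the term (C = -1/2).
Ratio: r(k) = (-9) * 1 / [(k+1)] ; factor over Q: parameters, x = (-9), and C = -1/2.

With C = -1/2: the canonical form is 0F0(-; -; -9). Verdict at x = -9: the I5 exponential reduction matches (the 0F0 exponential series at x = -9). Sum: (-1/2) * e^(-9).


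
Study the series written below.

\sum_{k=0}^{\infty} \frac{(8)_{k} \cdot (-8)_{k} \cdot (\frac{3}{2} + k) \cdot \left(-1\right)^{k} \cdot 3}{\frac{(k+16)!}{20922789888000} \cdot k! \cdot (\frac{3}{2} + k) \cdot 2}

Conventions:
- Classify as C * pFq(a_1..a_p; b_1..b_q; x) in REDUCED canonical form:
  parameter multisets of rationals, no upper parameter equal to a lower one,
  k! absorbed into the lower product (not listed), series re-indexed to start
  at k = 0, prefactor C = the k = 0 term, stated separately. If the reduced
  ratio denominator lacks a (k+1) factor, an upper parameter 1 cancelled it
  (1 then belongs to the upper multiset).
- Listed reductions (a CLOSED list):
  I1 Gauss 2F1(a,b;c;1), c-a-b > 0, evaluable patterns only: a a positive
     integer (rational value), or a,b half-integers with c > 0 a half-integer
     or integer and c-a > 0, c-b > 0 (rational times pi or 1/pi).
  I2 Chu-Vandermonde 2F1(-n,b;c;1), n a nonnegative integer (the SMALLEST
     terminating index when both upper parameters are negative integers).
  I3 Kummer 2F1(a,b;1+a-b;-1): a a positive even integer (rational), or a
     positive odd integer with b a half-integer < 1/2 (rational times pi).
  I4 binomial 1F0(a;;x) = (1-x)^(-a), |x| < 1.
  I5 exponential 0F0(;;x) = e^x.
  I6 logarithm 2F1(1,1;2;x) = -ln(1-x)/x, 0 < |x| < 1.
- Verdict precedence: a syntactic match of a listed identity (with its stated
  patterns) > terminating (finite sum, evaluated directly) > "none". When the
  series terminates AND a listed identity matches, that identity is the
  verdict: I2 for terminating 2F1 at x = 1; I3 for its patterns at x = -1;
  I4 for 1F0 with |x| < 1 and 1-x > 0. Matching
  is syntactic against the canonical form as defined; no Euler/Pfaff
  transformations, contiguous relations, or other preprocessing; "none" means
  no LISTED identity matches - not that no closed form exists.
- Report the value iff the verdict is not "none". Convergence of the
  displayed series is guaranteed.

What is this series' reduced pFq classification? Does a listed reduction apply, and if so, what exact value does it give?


Key observation: t_0 = \frac{3}{2} here, and the denominator's factorial ratio (C = 3/2, x = -1) is a lower Pochhammer.
Ratio: r(k) = -1 * (k-8) (k+8) / [(k+17) (k+1)] - poly over poly, x = -1 from leading terms; C = \frac{3}{2} at k = 0.

Reduced: x = -1, 2F1, upper = {-8, 8}, lower = {17}, C = \frac{3}{2}. Verdict: this is Kummer's theorem (I3) (x = -1; c = 17 equals 1+a-b for upper {-8, 8}: listed pattern). Hence: 39.


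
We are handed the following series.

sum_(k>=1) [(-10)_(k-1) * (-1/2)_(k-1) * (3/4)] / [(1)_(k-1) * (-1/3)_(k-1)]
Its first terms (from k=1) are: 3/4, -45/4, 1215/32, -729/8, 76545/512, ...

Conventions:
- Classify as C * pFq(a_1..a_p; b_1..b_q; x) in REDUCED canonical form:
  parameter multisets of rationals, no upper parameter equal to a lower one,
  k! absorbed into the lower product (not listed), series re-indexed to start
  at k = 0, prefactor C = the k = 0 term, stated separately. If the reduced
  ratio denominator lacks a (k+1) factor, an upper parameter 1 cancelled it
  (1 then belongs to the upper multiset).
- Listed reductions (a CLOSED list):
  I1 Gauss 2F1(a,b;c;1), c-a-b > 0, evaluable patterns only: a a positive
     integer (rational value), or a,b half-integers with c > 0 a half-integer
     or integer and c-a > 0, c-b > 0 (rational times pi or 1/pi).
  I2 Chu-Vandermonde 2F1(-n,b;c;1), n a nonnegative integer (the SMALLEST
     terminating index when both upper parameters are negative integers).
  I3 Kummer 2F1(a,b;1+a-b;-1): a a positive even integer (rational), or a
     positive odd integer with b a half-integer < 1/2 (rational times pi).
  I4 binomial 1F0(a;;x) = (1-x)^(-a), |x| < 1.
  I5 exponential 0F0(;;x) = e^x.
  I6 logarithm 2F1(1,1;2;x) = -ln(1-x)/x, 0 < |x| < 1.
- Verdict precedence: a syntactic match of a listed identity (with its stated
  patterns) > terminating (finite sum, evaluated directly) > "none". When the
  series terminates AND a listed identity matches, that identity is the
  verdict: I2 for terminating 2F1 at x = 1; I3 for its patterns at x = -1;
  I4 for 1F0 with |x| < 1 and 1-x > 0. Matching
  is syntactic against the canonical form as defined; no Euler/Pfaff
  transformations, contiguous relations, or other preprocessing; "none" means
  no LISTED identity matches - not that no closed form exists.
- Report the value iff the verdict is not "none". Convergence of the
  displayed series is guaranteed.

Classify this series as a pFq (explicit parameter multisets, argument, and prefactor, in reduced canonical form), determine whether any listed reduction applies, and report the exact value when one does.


Canonical form: C = 3/4 times 2F1 with upper {-10, -1/2}, lower {-1/3}, x = 1. Verdict: Vandermonde's identity (I2) fires (terminating 2F1 at x = 1 with n = 10, b = -1/2, c = -1/3). Exact value: -688767765/409993216.

The tell: t_0 = 3/4 here, and (1)_k (C = 3/4) is k! itself.
Step ratio: r(k) = 1 * (k-10) (k-1/2) / [(k-1/3) (k+1)] - rational in k. x = 1; t_0 = 3/4; negate the roots.


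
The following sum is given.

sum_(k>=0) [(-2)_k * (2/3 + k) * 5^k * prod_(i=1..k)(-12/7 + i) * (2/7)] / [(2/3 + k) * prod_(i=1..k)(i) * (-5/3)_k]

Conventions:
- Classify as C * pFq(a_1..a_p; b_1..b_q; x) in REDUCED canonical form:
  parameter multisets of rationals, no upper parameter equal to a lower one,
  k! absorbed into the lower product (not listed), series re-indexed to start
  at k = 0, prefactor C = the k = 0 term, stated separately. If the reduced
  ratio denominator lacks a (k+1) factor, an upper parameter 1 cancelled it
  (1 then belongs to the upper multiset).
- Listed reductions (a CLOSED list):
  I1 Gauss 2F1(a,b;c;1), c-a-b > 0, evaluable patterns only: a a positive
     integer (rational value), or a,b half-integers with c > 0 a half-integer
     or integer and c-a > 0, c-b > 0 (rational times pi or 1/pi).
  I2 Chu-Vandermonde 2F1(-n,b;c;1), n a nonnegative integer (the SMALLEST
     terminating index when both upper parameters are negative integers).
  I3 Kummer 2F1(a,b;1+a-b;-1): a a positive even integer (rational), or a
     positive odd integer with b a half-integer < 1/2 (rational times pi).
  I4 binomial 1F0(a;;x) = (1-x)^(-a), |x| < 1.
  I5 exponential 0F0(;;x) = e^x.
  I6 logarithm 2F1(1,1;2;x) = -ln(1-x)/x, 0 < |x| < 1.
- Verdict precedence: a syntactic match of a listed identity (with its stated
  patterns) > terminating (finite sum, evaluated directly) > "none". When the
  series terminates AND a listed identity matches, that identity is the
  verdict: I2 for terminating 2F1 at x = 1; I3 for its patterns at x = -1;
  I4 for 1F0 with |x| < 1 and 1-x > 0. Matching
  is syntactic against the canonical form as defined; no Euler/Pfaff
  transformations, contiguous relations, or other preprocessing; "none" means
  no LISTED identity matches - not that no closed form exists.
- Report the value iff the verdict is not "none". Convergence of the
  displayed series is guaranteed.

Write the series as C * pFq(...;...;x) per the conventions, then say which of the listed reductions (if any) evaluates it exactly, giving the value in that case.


Prefactor 2/7, argument 5: 2F1 with upper {-2, -5/7} over lower {-5/3}. Verdict: terminating. (-2)_k vanishes past k = 2, leaving a 3-term sum, computed directly. Its exact value is -772/343.

Key step: x = 5 and the running product (prefactor 2/7) telescopes to a rising factorial.
Term ratio: r(k) = 5 * (k-2) (k-5/7) / [(k-5/3) (k+1)] - rational in k, leading ratio 5; with t_0 = 2/7, classification follows.


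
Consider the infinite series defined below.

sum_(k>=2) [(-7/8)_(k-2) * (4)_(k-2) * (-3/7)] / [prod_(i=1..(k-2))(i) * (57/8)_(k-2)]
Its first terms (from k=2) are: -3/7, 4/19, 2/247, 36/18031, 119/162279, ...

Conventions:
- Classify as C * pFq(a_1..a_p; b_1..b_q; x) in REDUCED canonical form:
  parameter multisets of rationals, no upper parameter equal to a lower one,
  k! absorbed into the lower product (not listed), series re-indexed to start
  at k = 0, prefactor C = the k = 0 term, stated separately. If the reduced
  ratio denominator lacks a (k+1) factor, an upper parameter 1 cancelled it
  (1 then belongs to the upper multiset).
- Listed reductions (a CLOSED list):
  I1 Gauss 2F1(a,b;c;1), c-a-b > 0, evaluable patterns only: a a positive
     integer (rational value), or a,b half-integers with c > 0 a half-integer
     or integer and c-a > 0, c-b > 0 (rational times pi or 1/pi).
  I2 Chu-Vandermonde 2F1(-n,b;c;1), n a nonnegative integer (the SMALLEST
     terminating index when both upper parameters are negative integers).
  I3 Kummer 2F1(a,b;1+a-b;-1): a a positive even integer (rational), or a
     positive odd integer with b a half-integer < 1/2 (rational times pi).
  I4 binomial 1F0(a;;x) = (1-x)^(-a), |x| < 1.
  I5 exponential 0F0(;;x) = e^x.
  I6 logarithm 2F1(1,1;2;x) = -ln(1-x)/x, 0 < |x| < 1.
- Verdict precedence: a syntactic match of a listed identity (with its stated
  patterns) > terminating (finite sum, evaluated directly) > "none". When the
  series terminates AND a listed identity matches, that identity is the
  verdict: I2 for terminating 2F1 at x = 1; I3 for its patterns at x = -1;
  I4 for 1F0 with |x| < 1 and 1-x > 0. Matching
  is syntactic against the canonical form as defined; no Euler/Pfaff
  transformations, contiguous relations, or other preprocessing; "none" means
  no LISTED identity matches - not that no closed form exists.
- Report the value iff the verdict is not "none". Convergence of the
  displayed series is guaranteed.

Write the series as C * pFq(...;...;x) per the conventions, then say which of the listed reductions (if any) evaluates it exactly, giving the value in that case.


At argument 1: a 2F1 with upper {-7/8, 4}, lower {57/8}, scaled by C = -3/7. Verdict: this is the Gauss summation I1 (x = 1: the Gamma ratio telescopes since c-a-b = 4 > 0 and a = 4 in Z>0). Hence: -6765/32768.

The tell: with t_0 = -3/7, the product of the first k integers (C = -3/7, x = 1) is k!.
Term ratio: r(k) = 1 * (k-7/8) (k+4) / [(k+57/8) (k+1)] - rational in k. x = 1; t_0 = -3/7; negate the roots.


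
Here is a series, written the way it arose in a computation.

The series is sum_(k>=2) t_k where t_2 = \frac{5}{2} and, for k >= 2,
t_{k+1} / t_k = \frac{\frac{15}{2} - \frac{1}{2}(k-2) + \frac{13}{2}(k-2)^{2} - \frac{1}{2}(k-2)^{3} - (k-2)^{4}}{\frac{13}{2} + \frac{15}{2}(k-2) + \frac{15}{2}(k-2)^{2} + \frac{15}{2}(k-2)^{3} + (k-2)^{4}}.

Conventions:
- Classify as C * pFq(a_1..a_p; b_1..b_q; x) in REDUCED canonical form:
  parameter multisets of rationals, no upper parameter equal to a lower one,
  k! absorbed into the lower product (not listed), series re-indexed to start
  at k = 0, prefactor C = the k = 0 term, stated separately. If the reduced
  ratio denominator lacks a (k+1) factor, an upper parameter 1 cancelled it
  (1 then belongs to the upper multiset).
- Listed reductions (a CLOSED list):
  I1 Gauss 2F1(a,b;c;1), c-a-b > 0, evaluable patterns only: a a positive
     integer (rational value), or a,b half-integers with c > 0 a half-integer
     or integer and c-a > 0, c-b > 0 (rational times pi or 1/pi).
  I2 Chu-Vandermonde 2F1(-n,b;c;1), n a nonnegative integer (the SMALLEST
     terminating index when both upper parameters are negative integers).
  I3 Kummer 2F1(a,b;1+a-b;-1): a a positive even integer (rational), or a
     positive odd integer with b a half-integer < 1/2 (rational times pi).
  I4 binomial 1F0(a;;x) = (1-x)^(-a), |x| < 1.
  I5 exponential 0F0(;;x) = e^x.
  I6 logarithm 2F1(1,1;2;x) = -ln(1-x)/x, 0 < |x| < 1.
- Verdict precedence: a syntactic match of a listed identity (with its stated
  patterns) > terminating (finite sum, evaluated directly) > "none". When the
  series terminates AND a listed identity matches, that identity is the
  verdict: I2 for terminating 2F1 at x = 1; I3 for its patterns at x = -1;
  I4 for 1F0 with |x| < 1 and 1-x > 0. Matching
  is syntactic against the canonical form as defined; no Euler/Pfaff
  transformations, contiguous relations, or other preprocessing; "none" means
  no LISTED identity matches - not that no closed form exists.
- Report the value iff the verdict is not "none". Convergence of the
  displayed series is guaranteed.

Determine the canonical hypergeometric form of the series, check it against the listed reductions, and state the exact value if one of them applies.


x = -1 here; the reduced form reads 2F1, upper {-\frac{5}{2}, 3}, lower {\frac{13}{2}}, C = \frac{5}{2}. Verdict: Kummer (I3) fires (x = -1; c = \frac{13}{2} equals 1+a-b for upper {-\frac{5}{2}, 3}: listed pattern). Value: \frac{17325}{8192} \cdot \pi.

The tell: x = -1 and cancel k^2 + 1 from the displayed ratio first; then C = 5/2, x = -1.
Step ratio: r(k) = -1 * (k-\frac{5}{2}) (k+3) / [(k+\frac{13}{2}) (k+1)] ; factor over Q: parameters, x = -1, and C = \frac{5}{2}.


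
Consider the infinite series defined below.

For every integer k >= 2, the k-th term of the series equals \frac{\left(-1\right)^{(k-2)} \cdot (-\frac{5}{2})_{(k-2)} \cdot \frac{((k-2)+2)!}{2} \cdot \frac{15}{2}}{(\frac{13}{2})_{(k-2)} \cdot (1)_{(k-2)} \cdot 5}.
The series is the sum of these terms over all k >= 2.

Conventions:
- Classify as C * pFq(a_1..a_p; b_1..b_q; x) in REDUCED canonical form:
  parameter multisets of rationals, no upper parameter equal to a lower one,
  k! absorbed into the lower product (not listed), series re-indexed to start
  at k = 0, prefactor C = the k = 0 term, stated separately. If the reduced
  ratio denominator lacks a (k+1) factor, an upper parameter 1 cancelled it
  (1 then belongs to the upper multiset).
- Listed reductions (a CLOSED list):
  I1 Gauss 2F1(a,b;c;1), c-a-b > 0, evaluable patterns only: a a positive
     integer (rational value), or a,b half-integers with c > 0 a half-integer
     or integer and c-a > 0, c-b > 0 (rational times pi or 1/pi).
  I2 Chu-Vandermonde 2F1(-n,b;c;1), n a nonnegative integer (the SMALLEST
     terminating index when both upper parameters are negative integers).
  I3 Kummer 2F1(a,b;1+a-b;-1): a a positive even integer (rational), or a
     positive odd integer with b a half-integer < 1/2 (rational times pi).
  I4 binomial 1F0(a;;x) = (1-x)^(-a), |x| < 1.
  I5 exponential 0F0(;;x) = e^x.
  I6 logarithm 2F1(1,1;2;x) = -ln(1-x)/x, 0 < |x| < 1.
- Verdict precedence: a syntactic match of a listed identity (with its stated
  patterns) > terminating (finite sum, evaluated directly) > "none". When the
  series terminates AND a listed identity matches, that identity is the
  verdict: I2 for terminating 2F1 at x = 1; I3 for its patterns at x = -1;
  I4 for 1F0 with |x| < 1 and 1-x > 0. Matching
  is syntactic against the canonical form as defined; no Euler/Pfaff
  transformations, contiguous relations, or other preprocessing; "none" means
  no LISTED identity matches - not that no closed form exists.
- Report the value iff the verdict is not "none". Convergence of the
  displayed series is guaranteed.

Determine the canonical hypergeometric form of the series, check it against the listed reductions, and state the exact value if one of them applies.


Reduced: x = -1, 2F1, upper = {-\frac{5}{2}, 3}, lower = {\frac{13}{2}}, C = \frac{3}{2}. Verdict (x = -1): Kummer's theorem (I3) applies (x = -1; c = \frac{13}{2} equals 1+a-b for upper {-\frac{5}{2}, 3}: listed pattern). Hence: \frac{10395}{8192} \cdot \pi.

Key step: t_0 = \frac{3}{2} here, and the factorial ratio (prefactor 3/2) (k+a-1)!/(a-1)! is a rising factorial (a)_k.
Term ratio: r(k) = -1 * (k-\frac{5}{2}) (k+3) / [(k+\frac{13}{2}) (k+1)] - poly over poly, x = -1 from leading terms; C = \frac{3}{2} at k = 0.


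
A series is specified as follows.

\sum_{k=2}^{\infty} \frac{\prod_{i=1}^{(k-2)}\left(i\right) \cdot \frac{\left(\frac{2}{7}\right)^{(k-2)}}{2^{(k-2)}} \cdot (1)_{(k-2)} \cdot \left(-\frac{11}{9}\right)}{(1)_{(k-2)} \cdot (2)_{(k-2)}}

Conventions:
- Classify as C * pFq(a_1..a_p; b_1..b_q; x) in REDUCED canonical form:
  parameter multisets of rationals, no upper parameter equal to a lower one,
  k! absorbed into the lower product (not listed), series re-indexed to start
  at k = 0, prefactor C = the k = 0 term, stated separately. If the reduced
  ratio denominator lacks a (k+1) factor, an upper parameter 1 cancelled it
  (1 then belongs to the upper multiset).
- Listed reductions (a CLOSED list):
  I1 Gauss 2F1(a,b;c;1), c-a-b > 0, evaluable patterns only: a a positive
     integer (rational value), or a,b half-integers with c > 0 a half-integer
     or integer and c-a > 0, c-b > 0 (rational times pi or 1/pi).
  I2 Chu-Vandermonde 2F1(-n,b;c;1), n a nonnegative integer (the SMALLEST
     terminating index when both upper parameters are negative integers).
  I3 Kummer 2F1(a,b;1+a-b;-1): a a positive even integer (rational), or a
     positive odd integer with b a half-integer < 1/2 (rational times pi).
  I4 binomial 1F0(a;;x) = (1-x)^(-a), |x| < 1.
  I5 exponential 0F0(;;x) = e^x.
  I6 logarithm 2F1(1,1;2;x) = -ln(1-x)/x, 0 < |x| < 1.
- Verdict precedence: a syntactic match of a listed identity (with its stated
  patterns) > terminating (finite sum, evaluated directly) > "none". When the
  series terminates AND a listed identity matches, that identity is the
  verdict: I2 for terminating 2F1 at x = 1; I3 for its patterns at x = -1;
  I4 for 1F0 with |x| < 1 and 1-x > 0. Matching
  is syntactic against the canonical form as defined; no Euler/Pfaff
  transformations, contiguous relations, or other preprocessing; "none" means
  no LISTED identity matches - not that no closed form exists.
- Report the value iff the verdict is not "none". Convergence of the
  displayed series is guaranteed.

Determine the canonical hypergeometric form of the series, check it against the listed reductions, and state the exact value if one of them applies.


The series (x = \frac{1}{7}) is 2F1: upper {1, 1}, lower {2}, prefactor -\frac{11}{9}. Verdict: the I6 logarithm reduction fires (the logarithm: parameters (1,1;2), x = \frac{1}{7}). Exact value: \frac{77}{9} \cdot \ln\left(\frac{6}{7}\right).

Key observation: t_0 being -\frac{11}{9}, the running product (prefactor -11/9) telescopes to a rising factorial.
Term ratio: r(k) = \frac{1}{7} * (k+1) (k+1) / [(k+2) (k+1)] - rational in k. x = \frac{1}{7}; t_0 = -\frac{11}{9}; negate the roots.


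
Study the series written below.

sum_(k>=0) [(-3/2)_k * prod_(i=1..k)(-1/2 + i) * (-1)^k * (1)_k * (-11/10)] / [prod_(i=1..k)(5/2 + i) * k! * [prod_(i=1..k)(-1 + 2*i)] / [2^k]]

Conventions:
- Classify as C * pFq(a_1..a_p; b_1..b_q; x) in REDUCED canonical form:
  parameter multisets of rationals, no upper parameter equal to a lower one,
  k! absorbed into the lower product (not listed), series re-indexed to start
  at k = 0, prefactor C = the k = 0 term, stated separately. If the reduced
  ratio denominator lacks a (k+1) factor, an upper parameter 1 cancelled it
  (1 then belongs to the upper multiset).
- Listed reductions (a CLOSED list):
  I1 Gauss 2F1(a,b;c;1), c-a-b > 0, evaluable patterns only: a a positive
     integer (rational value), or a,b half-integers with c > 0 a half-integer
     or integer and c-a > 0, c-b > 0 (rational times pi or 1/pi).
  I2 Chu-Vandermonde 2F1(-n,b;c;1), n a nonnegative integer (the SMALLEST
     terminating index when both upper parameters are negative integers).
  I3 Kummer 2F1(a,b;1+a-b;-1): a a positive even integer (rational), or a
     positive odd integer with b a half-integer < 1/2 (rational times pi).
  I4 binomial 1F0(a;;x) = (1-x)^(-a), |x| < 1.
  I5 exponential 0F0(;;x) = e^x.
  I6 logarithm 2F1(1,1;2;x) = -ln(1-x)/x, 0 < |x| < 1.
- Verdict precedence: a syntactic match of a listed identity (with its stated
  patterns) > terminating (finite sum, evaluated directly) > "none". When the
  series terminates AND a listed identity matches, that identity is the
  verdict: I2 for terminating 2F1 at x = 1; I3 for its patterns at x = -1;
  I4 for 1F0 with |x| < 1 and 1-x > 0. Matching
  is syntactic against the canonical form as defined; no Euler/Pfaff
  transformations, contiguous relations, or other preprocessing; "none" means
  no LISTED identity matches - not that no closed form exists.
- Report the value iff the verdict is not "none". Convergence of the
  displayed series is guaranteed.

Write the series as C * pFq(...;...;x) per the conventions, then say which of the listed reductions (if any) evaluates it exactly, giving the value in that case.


First insight: with t_0 = -11/10, the lower odd product (prefactor -11/10) is 2^k (1/2)_k.
Consecutive-term ratio: r(k) = (-1) * (k-3/2) (k+1) / [(k+7/2) (k+1)] ; factor over Q: parameters, x = (-1), and C = -11/10.

The series (x = -1) is 2F1: upper {-3/2, 1}, lower {7/2}, prefactor -11/10. Verdict (x = -1): Kummer's theorem (I3) applies (x = -1; c = 7/2 equals 1+a-b for upper {-3/2, 1}: listed pattern). Sum: (-33/64) * pi.


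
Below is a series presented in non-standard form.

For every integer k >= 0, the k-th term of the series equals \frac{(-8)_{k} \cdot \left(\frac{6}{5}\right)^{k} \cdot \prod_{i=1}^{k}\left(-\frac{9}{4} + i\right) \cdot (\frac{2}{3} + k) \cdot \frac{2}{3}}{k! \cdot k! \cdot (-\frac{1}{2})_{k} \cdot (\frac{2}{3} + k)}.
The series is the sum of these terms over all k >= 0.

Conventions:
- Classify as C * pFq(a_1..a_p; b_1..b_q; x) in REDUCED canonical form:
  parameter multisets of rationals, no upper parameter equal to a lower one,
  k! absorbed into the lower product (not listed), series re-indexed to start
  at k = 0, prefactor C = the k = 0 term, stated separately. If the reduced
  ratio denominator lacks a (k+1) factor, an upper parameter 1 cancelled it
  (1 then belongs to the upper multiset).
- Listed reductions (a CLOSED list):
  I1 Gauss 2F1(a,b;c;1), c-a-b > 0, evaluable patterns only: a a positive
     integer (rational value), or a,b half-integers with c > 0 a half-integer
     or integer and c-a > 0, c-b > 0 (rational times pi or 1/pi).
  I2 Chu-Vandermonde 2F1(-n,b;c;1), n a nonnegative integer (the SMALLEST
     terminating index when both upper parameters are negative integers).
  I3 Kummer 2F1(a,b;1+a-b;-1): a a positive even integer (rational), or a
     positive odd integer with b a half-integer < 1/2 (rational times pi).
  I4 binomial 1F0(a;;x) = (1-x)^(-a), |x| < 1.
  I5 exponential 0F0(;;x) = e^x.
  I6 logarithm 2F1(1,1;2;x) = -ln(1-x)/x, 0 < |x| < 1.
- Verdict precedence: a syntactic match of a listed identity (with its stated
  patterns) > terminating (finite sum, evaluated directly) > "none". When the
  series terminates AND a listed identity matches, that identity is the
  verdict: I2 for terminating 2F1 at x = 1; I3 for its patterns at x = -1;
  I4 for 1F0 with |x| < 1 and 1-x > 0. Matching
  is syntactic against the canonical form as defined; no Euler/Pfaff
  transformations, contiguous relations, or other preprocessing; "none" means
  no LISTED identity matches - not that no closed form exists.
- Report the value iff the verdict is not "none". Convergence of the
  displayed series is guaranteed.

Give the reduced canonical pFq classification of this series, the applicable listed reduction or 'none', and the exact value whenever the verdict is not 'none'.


This is \frac{2}{3} * 2F2(-8, -\frac{5}{4}; -\frac{1}{2}, 1; \frac{6}{5}) in reduced canonical form. Verdict: terminating (-8 upstairs). 9 nonzero terms in all; added directly. Value: -\frac{183814140751}{6825000000}.

Key step: t_0 = \frac{2}{3} here, and the denominator's factorial ratio (C = 2/3) is a lower Pochhammer.
Ratio: r(k) = \frac{6}{5} * (k-8) (k-\frac{5}{4}) / [(k-\frac{1}{2}) (k+1) (k+1)] - poly over poly, x = \frac{6}{5} from leading terms; C = \frac{2}{3} at k = 0.


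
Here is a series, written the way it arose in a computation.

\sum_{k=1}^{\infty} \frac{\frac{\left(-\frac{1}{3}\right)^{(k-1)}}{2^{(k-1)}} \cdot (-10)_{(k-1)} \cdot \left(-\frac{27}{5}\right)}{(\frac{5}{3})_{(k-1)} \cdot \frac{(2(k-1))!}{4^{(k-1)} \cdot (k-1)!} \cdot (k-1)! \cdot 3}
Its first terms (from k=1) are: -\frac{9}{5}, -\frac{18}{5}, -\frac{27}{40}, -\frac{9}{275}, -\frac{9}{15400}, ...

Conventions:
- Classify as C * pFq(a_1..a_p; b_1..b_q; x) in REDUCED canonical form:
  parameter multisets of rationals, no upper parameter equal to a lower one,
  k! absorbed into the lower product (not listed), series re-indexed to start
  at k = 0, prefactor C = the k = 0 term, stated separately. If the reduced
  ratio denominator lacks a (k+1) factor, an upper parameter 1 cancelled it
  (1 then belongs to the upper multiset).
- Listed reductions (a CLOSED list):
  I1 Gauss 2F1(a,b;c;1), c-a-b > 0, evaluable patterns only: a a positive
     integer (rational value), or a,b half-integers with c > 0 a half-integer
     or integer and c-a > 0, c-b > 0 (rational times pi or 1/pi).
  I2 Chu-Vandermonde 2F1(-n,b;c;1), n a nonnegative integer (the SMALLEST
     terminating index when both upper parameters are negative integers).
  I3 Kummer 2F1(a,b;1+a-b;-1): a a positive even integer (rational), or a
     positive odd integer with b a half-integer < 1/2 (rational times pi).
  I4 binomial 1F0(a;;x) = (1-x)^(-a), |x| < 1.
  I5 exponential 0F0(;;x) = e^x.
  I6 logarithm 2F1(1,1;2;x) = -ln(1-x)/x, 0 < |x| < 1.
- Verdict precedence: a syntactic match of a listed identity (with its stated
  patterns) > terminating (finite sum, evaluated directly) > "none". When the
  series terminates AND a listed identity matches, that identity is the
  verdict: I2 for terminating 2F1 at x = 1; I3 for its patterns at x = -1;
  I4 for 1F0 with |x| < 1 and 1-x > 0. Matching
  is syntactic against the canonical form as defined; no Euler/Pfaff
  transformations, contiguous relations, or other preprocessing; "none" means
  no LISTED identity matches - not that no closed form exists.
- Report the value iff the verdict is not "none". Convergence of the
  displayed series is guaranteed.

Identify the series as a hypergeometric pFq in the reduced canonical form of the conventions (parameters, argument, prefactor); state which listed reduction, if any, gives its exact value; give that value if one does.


Prefactor -\frac{9}{5}, argument -\frac{1}{6}: 1F2 with upper {-10} over lower {\frac{1}{2}, \frac{5}{3}}. Verdict: terminating at k = 10: the factor (-10)_k kills every later term; summing the 11 survivors is exact. Hence: -\frac{860791904128807752587}{140921305209484800000}.

First insight: t_0 = -\frac{9}{5} here, and the two k-th powers (C = -9/5) combine into one argument.
Ratio: r(k) = -\frac{1}{6} * (k-10) / [(k+\frac{1}{2}) (k+\frac{5}{3}) (k+1)] - rational in k. x = -\frac{1}{6}; t_0 = -\frac{9}{5}; negate the roots.
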